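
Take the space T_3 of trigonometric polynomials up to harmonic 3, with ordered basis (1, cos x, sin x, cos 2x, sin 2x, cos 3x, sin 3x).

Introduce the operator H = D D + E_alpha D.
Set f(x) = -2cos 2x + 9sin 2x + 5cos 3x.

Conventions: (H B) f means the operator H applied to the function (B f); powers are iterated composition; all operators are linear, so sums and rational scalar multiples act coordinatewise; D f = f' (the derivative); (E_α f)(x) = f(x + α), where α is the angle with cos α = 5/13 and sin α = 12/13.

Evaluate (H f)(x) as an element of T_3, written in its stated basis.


g(x) = -(310/169)cos 2x - (8720/169)sin 2x - (86445/2197)cos 3x + (30525/2197)sin 3x

D f = 18cos 2x + 4sin 2x - 15sin 3x
D D f = 8cos 2x - 36sin 2x - 45cos 3x
D f = 18cos 2x + 4sin 2x - 15sin 3x
E_alpha D f = -(1662/169)cos 2x - (2636/169)sin 2x + (12420/2197)cos 3x + (30525/2197)sin 3x
(D D + E_alpha D) f = -(310/169)cos 2x - (8720/169)sin 2x - (86445/2197)cos 3x + (30525/2197)sin 3x


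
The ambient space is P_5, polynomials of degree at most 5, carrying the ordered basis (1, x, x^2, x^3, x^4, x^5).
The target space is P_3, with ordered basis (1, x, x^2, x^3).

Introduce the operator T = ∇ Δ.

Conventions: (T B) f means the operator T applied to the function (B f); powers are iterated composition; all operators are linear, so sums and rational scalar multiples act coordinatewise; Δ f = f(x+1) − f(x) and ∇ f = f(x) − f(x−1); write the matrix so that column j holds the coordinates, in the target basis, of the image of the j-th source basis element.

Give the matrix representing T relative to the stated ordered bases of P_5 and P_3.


the matrix is [[0, 0, 2, 0, 2, 0]; [0, 0, 0, 6, 0, 10]; [0, 0, 0, 0, 12, 0]; [0, 0, 0, 0, 0, 20]] (rows listed top to bottom)

image of 1: 0
image of x: 0
image of x^2: 2
image of x^3: 6x
image of x^4: 12x^2 + 2
image of x^5: 20x^3 + 10x
each image's coordinates form column j of the matrix


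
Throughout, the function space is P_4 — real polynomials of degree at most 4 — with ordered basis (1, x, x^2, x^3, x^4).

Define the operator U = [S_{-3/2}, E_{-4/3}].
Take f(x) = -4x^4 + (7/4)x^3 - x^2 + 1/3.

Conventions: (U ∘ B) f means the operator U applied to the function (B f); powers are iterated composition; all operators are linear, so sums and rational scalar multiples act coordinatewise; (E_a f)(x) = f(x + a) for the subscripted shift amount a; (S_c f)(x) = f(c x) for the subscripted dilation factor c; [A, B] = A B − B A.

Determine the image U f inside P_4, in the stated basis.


the image equals g(x) = -180x^3 + (645/8)x^2 - (4345/18)x + 2870/81

E_{-4/3} f = -4x^4 + (277/12)x^3 - (152/3)x^2 + (1348/27)x - 1477/81
S_{-3/2} E_{-4/3} f = -(81/4)x^4 - (2493/32)x^3 - 114x^2 - (674/9)x - 1477/81
S_{-3/2} f = -(81/4)x^4 - (189/32)x^3 - (9/4)x^2 + 1/3
E_{-4/3} S_{-3/2} f = -(81/4)x^4 + (3267/32)x^3 - (1557/8)x^2 + (333/2)x - 161/3
[S_{-3/2}, E_{-4/3}] f = -180x^3 + (645/8)x^2 - (4345/18)x + 2870/81


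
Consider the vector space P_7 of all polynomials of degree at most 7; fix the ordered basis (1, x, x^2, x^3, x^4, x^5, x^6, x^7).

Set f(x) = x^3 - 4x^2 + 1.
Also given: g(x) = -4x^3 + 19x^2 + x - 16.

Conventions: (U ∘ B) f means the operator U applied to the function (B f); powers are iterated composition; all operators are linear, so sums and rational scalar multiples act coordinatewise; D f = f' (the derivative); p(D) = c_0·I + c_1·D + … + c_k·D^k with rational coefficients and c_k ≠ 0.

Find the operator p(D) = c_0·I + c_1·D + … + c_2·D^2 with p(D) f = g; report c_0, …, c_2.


D^0 f = x^3 - 4x^2 + 1
D^1 f = 3x^2 - 8x
D^2 f = 6x - 8
matching coefficients of g against c_0 f + c_1 Df + … from the top degree down determines the c_i
solution: c_0 = -4, c_1 = 1, c_2 = 3/2

p(D) = -4·I + D + (3/2)·D^2, i.e. c_0 = -4, c_1 = 1, c_2 = 3/2


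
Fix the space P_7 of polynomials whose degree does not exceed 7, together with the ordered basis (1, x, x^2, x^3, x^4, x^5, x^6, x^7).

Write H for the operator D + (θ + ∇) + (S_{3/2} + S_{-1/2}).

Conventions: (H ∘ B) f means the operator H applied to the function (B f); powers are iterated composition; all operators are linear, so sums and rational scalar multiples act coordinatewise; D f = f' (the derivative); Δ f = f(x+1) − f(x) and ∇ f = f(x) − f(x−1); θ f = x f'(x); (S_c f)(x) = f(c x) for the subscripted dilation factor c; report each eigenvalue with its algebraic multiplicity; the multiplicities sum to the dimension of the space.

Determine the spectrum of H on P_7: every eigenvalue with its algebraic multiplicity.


λ = 2 (multiplicity 2), λ = 9/2 (multiplicity 1), λ = 25/4 (multiplicity 1), λ = 73/8 (multiplicity 1), λ = 201/16 (multiplicity 1), λ = 557/32 (multiplicity 1), λ = 1541/64 (multiplicity 1)

image of 1: 2
image of x: 2x + 2
image of x^2: (9/2)x^2 + 4x - 1
image of x^3: (25/4)x^3 + 6x^2 - 3x + 1
image of x^4: (73/8)x^4 + 8x^3 - 6x^2 + 4x - 1
image of x^5: (201/16)x^5 + 10x^4 - 10x^3 + 10x^2 - 5x + 1
image of x^6: (557/32)x^6 + 12x^5 - 15x^4 + 20x^3 - 15x^2 + 6x - 1
image of x^7: (1541/64)x^7 + 14x^6 - 21x^5 + 35x^4 - 35x^3 + 21x^2 - 7x + 1
the matrix is upper triangular; its diagonal is (2, 2, 9/2, 25/4, 73/8, 201/16, 557/32, 1541/64)
for a triangular matrix the eigenvalues are the diagonal entries, with algebraic multiplicity their repetition count


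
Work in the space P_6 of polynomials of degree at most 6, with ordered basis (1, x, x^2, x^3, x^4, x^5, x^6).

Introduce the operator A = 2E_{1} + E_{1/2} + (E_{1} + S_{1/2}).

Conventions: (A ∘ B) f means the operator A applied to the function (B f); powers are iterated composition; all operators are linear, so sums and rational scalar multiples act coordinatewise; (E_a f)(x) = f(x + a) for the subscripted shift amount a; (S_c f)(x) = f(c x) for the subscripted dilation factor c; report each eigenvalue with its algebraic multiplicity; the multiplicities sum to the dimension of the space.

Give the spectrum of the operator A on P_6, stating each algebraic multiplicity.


image of 1: 5
image of x: (9/2)x + 7/2
image of x^2: (17/4)x^2 + 7x + 13/4
image of x^3: (33/8)x^3 + (21/2)x^2 + (39/4)x + 25/8
image of x^4: (65/16)x^4 + 14x^3 + (39/2)x^2 + (25/2)x + 49/16
image of x^5: (129/32)x^5 + (35/2)x^4 + (65/2)x^3 + (125/4)x^2 + (245/16)x + 97/32
image of x^6: (257/64)x^6 + 21x^5 + (195/4)x^4 + (125/2)x^3 + (735/16)x^2 + (291/16)x + 193/64
the matrix is upper triangular; its diagonal is (5, 9/2, 17/4, 33/8, 65/16, 129/32, 257/64)
for a triangular matrix the eigenvalues are the diagonal entries, with algebraic multiplicity their repetition count

λ = 257/64 (multiplicity 1), λ = 129/32 (multiplicity 1), λ = 65/16 (multiplicity 1), λ = 33/8 (multiplicity 1), λ = 17/4 (multiplicity 1), λ = 9/2 (multiplicity 1), λ = 5 (multiplicity 1)


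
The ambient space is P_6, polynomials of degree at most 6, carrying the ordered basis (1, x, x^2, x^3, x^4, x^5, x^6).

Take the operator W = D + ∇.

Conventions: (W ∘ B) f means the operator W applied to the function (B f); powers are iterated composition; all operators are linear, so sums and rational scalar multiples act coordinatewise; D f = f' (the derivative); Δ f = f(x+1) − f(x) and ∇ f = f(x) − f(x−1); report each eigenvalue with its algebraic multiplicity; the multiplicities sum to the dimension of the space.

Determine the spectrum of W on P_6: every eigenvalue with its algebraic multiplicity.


λ = 0 (multiplicity 7)

image of 1: 0
image of x: 2
image of x^2: 4x - 1
image of x^3: 6x^2 - 3x + 1
image of x^4: 8x^3 - 6x^2 + 4x - 1
image of x^5: 10x^4 - 10x^3 + 10x^2 - 5x + 1
image of x^6: 12x^5 - 15x^4 + 20x^3 - 15x^2 + 6x - 1
the matrix is upper triangular; its diagonal is (0, 0, 0, 0, 0, 0, 0)
for a triangular matrix the eigenvalues are the diagonal entries, with algebraic multiplicity their repetition count


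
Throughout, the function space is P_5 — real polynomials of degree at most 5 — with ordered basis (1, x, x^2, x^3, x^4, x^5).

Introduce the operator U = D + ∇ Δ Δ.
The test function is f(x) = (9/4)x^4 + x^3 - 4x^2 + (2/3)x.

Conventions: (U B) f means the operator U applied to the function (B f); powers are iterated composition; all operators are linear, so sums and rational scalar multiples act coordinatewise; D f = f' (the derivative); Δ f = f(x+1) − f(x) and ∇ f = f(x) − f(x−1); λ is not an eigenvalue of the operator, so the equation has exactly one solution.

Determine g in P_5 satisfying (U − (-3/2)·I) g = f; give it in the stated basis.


write g with unknown coordinates in the stated basis and equate coefficients in (U − (-3/2)·I) g = f
solving from the highest basis element down gives g = (3/2)x^4 - (10/3)x^3 + 4x^2 - (260/9)x + 556/27
check: U g = 6x^3 - 10x^2 + 44x - 278/9
so U g − (-3/2)·g = (9/4)x^4 + x^3 - 4x^2 + (2/3)x = f ✓

the result is g(x) = (3/2)x^4 - (10/3)x^3 + 4x^2 - (260/9)x + 556/27


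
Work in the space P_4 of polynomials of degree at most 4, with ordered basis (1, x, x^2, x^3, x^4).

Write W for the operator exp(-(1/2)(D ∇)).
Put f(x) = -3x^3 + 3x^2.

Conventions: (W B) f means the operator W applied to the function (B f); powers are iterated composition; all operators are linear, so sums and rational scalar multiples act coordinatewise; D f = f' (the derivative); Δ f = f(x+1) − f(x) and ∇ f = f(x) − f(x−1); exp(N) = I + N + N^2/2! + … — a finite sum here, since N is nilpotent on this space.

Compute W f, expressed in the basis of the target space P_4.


order-1 term: 9x - 15/2
the series for exp(-(1/2)(D ∇)) f terminates at order 1
exp(-(1/2)(D ∇)) f = -3x^3 + 3x^2 + 9x - 15/2

g(x) = -3x^3 + 3x^2 + 9x - 15/2


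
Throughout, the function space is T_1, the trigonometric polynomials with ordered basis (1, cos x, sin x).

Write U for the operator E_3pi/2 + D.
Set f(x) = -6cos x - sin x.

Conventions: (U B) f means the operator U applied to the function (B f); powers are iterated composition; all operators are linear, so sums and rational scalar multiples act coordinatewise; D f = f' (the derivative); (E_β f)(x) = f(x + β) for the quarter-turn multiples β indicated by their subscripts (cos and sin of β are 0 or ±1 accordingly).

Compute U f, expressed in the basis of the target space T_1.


the image equals g(x) = 0

E_3pi/2 f = cos x - 6sin x
D f = -cos x + 6sin x
(E_3pi/2 + D) f = 0


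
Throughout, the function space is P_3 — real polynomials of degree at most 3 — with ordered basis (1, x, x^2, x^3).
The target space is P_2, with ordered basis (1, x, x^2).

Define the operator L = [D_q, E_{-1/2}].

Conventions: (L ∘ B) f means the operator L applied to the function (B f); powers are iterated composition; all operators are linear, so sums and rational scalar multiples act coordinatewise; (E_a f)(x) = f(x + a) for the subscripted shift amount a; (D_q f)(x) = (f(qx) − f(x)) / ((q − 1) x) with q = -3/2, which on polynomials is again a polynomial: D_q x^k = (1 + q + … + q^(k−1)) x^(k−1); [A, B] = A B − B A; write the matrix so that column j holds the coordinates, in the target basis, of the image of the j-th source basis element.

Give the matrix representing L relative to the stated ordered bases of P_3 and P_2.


the matrix is [[0, 0, -5/4, 5/16]; [0, 0, 0, 5/2]; [0, 0, 0, 0]] (rows listed top to bottom)

image of 1: 0
image of x: 0
image of x^2: -5/4
image of x^3: (5/2)x + 5/16
each image's coordinates form column j of the matrix


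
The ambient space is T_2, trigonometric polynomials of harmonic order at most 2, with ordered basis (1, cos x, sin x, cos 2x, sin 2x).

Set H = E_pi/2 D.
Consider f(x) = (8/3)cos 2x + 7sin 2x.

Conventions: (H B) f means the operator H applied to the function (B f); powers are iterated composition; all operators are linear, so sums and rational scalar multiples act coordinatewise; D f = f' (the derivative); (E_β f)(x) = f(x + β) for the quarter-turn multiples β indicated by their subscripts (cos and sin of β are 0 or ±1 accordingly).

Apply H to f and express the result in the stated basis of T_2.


the result is g(x) = -14cos 2x + (16/3)sin 2x

D f = 14cos 2x - (16/3)sin 2x
E_pi/2 D f = -14cos 2x + (16/3)sin 2x


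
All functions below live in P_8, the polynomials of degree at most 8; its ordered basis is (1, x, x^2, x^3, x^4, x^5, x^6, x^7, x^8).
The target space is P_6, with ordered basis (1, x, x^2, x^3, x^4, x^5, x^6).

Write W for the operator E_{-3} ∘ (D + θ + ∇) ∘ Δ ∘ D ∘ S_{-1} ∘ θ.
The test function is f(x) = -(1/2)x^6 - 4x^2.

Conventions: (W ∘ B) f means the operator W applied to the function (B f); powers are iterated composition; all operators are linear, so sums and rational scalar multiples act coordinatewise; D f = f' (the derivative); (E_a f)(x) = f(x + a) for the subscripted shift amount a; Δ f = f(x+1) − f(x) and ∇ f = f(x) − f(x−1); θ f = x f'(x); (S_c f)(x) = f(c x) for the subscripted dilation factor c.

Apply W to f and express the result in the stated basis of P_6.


θ f = -3x^6 - 8x^2
S_{-1} θ f = -3x^6 - 8x^2
D S_{-1} θ f = -18x^5 - 16x
Δ (D ∘ S_{-1} ∘ θ) f = -90x^4 - 180x^3 - 180x^2 - 90x - 34
D Δ (D ∘ S_{-1} ∘ θ) f = -360x^3 - 540x^2 - 360x - 90
θ Δ (D ∘ S_{-1} ∘ θ) f = -360x^4 - 540x^3 - 360x^2 - 90x
∇ Δ (D ∘ S_{-1} ∘ θ) f = -360x^3 - 180x
(D + θ + ∇) Δ (D ∘ S_{-1} ∘ θ) f = -360x^4 - 1260x^3 - 900x^2 - 630x - 90
E_{-3} ((D + θ + ∇) ∘ Δ ∘ D ∘ S_{-1} ∘ θ) f = -360x^4 + 3060x^3 - 9000x^2 + 9630x - 1440

the image equals g(x) = -360x^4 + 3060x^3 - 9000x^2 + 9630x - 1440


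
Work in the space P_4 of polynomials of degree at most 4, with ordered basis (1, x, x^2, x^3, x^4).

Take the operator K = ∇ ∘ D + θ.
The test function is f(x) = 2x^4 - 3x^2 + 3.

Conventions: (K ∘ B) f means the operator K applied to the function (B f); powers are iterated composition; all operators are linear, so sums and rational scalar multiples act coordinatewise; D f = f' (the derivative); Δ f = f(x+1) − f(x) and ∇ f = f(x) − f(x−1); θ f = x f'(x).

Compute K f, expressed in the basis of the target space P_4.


D f = 8x^3 - 6x
∇ D f = 24x^2 - 24x + 2
θ f = 8x^4 - 6x^2
(∇ ∘ D + θ) f = 8x^4 + 18x^2 - 24x + 2

the image equals g(x) = 8x^4 + 18x^2 - 24x + 2


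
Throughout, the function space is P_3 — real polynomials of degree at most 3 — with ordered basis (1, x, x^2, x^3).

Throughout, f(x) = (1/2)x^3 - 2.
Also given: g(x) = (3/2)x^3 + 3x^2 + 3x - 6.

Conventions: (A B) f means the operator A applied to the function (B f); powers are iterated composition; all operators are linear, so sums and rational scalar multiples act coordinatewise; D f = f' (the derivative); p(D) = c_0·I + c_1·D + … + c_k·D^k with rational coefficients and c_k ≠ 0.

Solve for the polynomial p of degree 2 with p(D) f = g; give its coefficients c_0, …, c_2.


D^0 f = (1/2)x^3 - 2
D^1 f = (3/2)x^2
D^2 f = 3x
matching coefficients of g against c_0 f + c_1 Df + … from the top degree down determines the c_i
solution: c_0 = 3, c_1 = 2, c_2 = 1

p(D) = 3·I + 2·D + D^2, i.e. c_0 = 3, c_1 = 2, c_2 = 1


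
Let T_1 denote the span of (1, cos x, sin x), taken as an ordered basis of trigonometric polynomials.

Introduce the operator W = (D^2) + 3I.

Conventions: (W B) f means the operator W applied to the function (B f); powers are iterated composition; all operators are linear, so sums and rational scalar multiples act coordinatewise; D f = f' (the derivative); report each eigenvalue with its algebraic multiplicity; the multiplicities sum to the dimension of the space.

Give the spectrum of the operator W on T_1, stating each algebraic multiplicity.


λ = 2 (multiplicity 2), λ = 3 (multiplicity 1)

image of 1: 3
image of cos x: 2cos x
image of sin x: 2sin x
the matrix is diagonal; its diagonal is (3, 2, 2)
for a triangular matrix the eigenvalues are the diagonal entries, with algebraic multiplicity their repetition count


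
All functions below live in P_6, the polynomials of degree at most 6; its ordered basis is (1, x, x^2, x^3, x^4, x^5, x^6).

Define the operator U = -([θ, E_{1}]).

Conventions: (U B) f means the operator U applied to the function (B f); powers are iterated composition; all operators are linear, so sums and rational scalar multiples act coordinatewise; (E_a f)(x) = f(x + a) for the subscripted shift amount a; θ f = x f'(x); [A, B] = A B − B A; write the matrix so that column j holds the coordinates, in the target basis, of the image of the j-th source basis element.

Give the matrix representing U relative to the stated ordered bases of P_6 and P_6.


the matrix is [[0, 1, 2, 3, 4, 5, 6]; [0, 0, 2, 6, 12, 20, 30]; [0, 0, 0, 3, 12, 30, 60]; [0, 0, 0, 0, 4, 20, 60]; [0, 0, 0, 0, 0, 5, 30]; [0, 0, 0, 0, 0, 0, 6]; [0, 0, 0, 0, 0, 0, 0]] (rows listed top to bottom)

image of 1: 0
image of x: 1
image of x^2: 2x + 2
image of x^3: 3x^2 + 6x + 3
image of x^4: 4x^3 + 12x^2 + 12x + 4
image of x^5: 5x^4 + 20x^3 + 30x^2 + 20x + 5
image of x^6: 6x^5 + 30x^4 + 60x^3 + 60x^2 + 30x + 6
each image's coordinates form column j of the matrix


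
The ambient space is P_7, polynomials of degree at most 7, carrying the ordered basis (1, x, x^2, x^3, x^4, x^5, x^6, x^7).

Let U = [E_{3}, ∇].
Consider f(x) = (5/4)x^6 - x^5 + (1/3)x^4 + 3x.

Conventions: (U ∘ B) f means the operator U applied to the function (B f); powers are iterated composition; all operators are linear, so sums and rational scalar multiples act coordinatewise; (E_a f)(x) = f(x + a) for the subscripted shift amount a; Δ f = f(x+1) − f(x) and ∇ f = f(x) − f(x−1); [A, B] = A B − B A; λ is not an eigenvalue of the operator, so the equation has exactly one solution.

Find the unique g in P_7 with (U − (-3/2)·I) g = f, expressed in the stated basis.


write g with unknown coordinates in the stated basis and equate coefficients in (U − (-3/2)·I) g = f
solving from the highest basis element down gives g = (5/6)x^6 - (2/3)x^5 + (2/9)x^4 + 2x
check: U g = 0
so U g − (-3/2)·g = (5/4)x^6 - x^5 + (1/3)x^4 + 3x = f ✓

g(x) = (5/6)x^6 - (2/3)x^5 + (2/9)x^4 + 2x


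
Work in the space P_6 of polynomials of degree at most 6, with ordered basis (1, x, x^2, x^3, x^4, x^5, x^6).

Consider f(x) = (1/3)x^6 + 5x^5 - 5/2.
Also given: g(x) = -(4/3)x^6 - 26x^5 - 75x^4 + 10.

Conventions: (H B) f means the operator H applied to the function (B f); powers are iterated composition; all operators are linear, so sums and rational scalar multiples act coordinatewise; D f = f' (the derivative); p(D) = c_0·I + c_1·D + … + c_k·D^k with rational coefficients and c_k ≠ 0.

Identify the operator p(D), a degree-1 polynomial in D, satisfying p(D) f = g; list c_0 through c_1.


p(D) = -4·I − 3·D, i.e. c_0 = -4, c_1 = -3

D^0 f = (1/3)x^6 + 5x^5 - 5/2
D^1 f = 2x^5 + 25x^4
matching coefficients of g against c_0 f + c_1 Df + … from the top degree down determines the c_i
solution: c_0 = -4, c_1 = -3


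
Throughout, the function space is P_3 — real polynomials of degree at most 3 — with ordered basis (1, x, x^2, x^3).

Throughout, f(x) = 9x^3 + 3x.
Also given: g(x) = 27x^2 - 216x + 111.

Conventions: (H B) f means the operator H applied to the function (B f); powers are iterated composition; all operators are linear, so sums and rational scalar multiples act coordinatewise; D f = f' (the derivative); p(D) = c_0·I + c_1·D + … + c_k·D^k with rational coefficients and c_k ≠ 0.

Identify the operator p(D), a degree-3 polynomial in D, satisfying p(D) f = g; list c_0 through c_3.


D^0 f = 9x^3 + 3x
D^1 f = 27x^2 + 3
D^2 f = 54x
D^3 f = 54
matching coefficients of g against c_0 f + c_1 Df + … from the top degree down determines the c_i
solution: c_0 = 0, c_1 = 1, c_2 = -4, c_3 = 2

p(D) = D − 4·D^2 + 2·D^3, i.e. c_0 = 0, c_1 = 1, c_2 = -4, c_3 = 2


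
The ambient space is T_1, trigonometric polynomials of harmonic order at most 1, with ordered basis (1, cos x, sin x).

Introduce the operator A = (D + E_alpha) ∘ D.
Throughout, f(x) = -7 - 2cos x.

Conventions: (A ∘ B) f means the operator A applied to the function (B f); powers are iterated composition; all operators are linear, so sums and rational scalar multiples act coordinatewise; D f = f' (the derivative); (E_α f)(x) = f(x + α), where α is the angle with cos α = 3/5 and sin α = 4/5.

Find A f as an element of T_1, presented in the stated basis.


the image equals g(x) = (18/5)cos x + (6/5)sin x

D f = 2sin x
D D f = 2cos x
E_alpha D f = (8/5)cos x + (6/5)sin x
(D + E_alpha) D f = (18/5)cos x + (6/5)sin x


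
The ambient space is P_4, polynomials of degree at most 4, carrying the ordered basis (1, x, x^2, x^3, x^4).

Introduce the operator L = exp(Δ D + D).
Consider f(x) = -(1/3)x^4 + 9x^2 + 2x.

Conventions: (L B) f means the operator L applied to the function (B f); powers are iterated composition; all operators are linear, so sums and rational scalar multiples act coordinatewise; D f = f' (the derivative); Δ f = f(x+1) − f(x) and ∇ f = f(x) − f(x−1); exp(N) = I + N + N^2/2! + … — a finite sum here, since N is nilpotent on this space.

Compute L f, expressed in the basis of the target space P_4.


order-1 term: -(4/3)x^3 - 4x^2 + 14x + 56/3
order-2 term: -2x^2 - 8x + 1
order-3 term: -(4/3)x - 4
order-4 term: -1/3
the series for exp(Δ D + D) f terminates at order 4
exp(Δ D + D) f = -(1/3)x^4 - (4/3)x^3 + 3x^2 + (20/3)x + 46/3

the result is g(x) = -(1/3)x^4 - (4/3)x^3 + 3x^2 + (20/3)x + 46/3


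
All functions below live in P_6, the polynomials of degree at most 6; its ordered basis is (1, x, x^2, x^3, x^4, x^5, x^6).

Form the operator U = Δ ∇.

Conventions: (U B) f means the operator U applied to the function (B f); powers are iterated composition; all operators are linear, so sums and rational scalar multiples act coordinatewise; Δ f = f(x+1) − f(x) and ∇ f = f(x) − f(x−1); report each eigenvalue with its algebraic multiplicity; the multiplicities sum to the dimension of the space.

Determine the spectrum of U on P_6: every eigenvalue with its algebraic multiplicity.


image of 1: 0
image of x: 0
image of x^2: 2
image of x^3: 6x
image of x^4: 12x^2 + 2
image of x^5: 20x^3 + 10x
image of x^6: 30x^4 + 30x^2 + 2
the matrix is upper triangular; its diagonal is (0, 0, 0, 0, 0, 0, 0)
for a triangular matrix the eigenvalues are the diagonal entries, with algebraic multiplicity their repetition count

λ = 0 (multiplicity 7)


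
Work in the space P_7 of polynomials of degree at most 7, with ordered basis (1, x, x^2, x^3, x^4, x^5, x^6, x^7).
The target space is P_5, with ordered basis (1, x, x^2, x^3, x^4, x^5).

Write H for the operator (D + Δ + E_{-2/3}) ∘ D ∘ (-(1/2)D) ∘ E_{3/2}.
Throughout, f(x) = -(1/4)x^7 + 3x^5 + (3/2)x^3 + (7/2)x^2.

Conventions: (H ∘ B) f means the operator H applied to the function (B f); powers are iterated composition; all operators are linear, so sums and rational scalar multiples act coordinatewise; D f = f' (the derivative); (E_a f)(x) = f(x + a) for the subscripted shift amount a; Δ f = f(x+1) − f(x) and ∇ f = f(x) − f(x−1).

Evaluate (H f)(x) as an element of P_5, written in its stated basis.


E_{3/2} f = -(1/4)x^7 - (21/8)x^6 - (141/16)x^5 - (225/32)x^4 + (1581/64)x^3 + (9169/128)x^2 + (19617/256)x + 16101/512
D E_{3/2} f = -(7/4)x^6 - (63/4)x^5 - (705/16)x^4 - (225/8)x^3 + (4743/64)x^2 + (9169/64)x + 19617/256
(-(1/2)D) E_{3/2} f = (7/8)x^6 + (63/8)x^5 + (705/32)x^4 + (225/16)x^3 - (4743/128)x^2 - (9169/128)x - 19617/512
D (-(1/2)D) E_{3/2} f = (21/4)x^5 + (315/8)x^4 + (705/8)x^3 + (675/16)x^2 - (4743/64)x - 9169/128
D D (-(1/2)D) E_{3/2} f = (105/4)x^4 + (315/2)x^3 + (2115/8)x^2 + (675/8)x - 4743/64
Δ D (-(1/2)D) E_{3/2} f = (105/4)x^4 + 210x^3 + (4425/8)x^2 + (1065/2)x + 6453/64
E_{-2/3} D (-(1/2)D) E_{3/2} f = (21/4)x^5 + (175/8)x^4 + (155/24)x^3 - (6425/144)x^2 - (93901/1728)x - 233293/10368
(D + Δ + E_{-2/3}) D (-(1/2)D) E_{3/2} f = (21/4)x^5 + (595/8)x^4 + (8975/24)x^3 + (111295/144)x^2 + (972059/1728)x + 43727/10368

the image equals g(x) = (21/4)x^5 + (595/8)x^4 + (8975/24)x^3 + (111295/144)x^2 + (972059/1728)x + 43727/10368


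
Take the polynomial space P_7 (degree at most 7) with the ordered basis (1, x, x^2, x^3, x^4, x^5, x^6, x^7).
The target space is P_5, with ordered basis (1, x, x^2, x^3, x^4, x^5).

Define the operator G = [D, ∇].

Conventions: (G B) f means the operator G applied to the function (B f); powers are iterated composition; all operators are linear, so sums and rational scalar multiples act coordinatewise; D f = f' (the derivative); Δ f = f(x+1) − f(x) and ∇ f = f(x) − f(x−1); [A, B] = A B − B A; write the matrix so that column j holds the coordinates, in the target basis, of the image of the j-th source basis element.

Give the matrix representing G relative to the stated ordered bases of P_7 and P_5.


image of 1: 0
image of x: 0
image of x^2: 0
image of x^3: 0
image of x^4: 0
image of x^5: 0
image of x^6: 0
image of x^7: 0
each image's coordinates form column j of the matrix

the matrix is [[0, 0, 0, 0, 0, 0, 0, 0]; [0, 0, 0, 0, 0, 0, 0, 0]; [0, 0, 0, 0, 0, 0, 0, 0]; [0, 0, 0, 0, 0, 0, 0, 0]; [0, 0, 0, 0, 0, 0, 0, 0]; [0, 0, 0, 0, 0, 0, 0, 0]] (rows listed top to bottom)


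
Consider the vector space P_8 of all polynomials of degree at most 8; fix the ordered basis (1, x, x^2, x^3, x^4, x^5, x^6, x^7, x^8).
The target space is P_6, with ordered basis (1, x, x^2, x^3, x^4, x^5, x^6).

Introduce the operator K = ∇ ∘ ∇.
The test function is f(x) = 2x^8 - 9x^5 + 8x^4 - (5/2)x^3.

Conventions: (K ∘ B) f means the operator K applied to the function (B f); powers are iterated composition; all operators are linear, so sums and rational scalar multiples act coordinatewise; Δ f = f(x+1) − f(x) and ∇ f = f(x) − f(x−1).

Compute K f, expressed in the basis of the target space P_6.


∇ f = 16x^7 - 56x^6 + 112x^5 - 185x^4 + 234x^3 - (403/2)x^2 + (201/2)x - 43/2
∇ ∇ f = 112x^6 - 672x^5 + 1960x^4 - 3540x^3 + 4108x^2 - 2853x + 905

the image equals g(x) = 112x^6 - 672x^5 + 1960x^4 - 3540x^3 + 4108x^2 - 2853x + 905


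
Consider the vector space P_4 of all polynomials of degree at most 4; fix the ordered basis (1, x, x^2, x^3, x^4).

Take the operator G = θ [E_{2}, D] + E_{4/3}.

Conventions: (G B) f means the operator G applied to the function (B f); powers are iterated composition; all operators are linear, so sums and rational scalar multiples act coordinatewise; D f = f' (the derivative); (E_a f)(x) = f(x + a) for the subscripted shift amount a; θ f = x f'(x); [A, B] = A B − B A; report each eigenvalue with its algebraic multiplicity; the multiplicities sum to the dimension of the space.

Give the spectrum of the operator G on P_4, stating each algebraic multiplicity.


λ = 1 (multiplicity 5)

image of 1: 1
image of x: x + 4/3
image of x^2: x^2 + (8/3)x + 16/9
image of x^3: x^3 + 4x^2 + (16/3)x + 64/27
image of x^4: x^4 + (16/3)x^3 + (32/3)x^2 + (256/27)x + 256/81
the matrix is upper triangular; its diagonal is (1, 1, 1, 1, 1)
for a triangular matrix the eigenvalues are the diagonal entries, with algebraic multiplicity their repetition count


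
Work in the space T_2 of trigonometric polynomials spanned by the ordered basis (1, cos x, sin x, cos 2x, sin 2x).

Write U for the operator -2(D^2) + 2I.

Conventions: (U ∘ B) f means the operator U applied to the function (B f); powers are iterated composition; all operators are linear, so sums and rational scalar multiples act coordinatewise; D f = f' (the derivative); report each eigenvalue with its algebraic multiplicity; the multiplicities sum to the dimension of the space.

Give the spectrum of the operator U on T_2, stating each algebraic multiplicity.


λ = 2 (multiplicity 1), λ = 4 (multiplicity 2), λ = 10 (multiplicity 2)

image of 1: 2
image of cos x: 4cos x
image of sin x: 4sin x
image of cos 2x: 10cos 2x
image of sin 2x: 10sin 2x
the matrix is diagonal; its diagonal is (2, 4, 4, 10, 10)
for a triangular matrix the eigenvalues are the diagonal entries, with algebraic multiplicity their repetition count


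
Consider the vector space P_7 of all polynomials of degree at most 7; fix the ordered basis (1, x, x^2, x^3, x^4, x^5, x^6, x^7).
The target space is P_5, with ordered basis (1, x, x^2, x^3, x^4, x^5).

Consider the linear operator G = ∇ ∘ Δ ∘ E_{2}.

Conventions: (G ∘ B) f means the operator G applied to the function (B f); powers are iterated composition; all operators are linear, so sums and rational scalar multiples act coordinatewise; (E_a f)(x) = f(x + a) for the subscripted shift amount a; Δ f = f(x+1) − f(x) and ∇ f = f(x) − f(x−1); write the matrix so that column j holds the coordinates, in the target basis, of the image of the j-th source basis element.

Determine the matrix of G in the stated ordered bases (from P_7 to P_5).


the matrix is [[0, 0, 2, 12, 50, 180, 602, 1932]; [0, 0, 0, 6, 48, 250, 1080, 4214]; [0, 0, 0, 0, 12, 120, 750, 3780]; [0, 0, 0, 0, 0, 20, 240, 1750]; [0, 0, 0, 0, 0, 0, 30, 420]; [0, 0, 0, 0, 0, 0, 0, 42]] (rows listed top to bottom)

image of 1: 0
image of x: 0
image of x^2: 2
image of x^3: 6x + 12
image of x^4: 12x^2 + 48x + 50
image of x^5: 20x^3 + 120x^2 + 250x + 180
image of x^6: 30x^4 + 240x^3 + 750x^2 + 1080x + 602
image of x^7: 42x^5 + 420x^4 + 1750x^3 + 3780x^2 + 4214x + 1932
each image's coordinates form column j of the matrix


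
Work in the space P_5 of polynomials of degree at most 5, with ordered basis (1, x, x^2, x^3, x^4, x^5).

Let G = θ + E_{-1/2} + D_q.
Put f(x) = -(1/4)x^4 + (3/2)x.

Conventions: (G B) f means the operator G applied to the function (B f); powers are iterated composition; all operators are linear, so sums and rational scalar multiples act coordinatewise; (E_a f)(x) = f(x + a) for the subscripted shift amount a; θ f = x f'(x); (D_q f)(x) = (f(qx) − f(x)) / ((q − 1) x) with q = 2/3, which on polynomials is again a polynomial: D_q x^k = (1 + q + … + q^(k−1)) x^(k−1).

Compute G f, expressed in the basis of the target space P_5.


θ f = -x^4 + (3/2)x
E_{-1/2} f = -(1/4)x^4 + (1/2)x^3 - (3/8)x^2 + (13/8)x - 49/64
D_q f = -(65/108)x^3 + 3/2
(θ + E_{-1/2} + D_q) f = -(5/4)x^4 - (11/108)x^3 - (3/8)x^2 + (25/8)x + 47/64

g(x) = -(5/4)x^4 - (11/108)x^3 - (3/8)x^2 + (25/8)x + 47/64


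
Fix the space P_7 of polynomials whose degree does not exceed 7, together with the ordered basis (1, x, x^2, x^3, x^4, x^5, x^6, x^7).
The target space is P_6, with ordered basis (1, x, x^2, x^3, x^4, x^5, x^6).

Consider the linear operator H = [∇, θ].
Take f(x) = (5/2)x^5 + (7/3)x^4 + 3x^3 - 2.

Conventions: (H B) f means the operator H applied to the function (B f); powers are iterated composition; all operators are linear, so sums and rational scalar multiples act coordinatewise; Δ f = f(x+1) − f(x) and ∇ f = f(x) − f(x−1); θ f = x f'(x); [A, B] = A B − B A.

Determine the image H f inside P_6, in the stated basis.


θ f = (25/2)x^5 + (28/3)x^4 + 9x^3
∇ θ f = (125/2)x^4 - (263/3)x^3 + 96x^2 - (313/6)x + 73/6
∇ f = (25/2)x^4 - (47/3)x^3 + 20x^2 - (73/6)x + 19/6
θ ∇ f = 50x^4 - 47x^3 + 40x^2 - (73/6)x
[∇, θ] f = (25/2)x^4 - (122/3)x^3 + 56x^2 - 40x + 73/6

the result is g(x) = (25/2)x^4 - (122/3)x^3 + 56x^2 - 40x + 73/6


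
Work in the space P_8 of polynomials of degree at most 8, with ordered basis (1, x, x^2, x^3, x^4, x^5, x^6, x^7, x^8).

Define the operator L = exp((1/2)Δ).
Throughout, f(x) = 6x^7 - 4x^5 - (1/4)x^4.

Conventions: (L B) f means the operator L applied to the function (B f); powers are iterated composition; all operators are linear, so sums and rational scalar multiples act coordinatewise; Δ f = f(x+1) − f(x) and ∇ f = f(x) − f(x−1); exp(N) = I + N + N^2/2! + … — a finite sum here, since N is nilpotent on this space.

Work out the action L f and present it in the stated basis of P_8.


the result is g(x) = 6x^7 + 21x^6 + (181/2)x^5 + (557/2)x^4 + (4901/8)x^3 + (15293/16)x^2 + (30315/32)x + 3599/8

order-1 term: 21x^6 + 63x^5 + 95x^4 + (169/2)x^3 + (169/4)x^2 + (21/2)x + 7/8
order-2 term: (63/2)x^5 + (315/2)x^4 + (715/2)x^3 + (3537/8)x^2 + (1159/4)x + 1265/16
order-3 term: (105/4)x^4 + (315/2)x^3 + (1555/4)x^2 + (3659/8)x + 3409/16
order-4 term: (105/8)x^3 + (315/4)x^2 + (1355/8)x + 8239/64
order-5 term: (63/16)x^2 + (315/16)x + 209/8
order-6 term: (21/32)x + 63/32
order-7 term: 3/64
the series for exp((1/2)Δ) f terminates at order 7
exp((1/2)Δ) f = 6x^7 + 21x^6 + (181/2)x^5 + (557/2)x^4 + (4901/8)x^3 + (15293/16)x^2 + (30315/32)x + 3599/8


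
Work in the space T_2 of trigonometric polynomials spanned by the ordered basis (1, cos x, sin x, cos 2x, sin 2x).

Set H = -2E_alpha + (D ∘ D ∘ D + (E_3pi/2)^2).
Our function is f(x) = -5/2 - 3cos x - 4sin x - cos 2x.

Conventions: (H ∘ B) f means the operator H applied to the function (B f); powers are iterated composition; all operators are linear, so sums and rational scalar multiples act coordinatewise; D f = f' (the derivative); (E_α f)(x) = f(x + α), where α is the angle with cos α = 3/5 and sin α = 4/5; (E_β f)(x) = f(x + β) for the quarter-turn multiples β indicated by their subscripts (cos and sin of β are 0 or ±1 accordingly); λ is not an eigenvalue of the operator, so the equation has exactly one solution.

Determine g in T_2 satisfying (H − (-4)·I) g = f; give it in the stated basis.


write g with unknown coordinates in the stated basis and equate coefficients in (H − (-4)·I) g = f
solving from the highest basis element down gives g = -5/6 - (79/50)cos x + (3/50)sin x - (139/3233)cos 2x + (248/3233)sin 2x
check: H g = 5/6 + (83/25)cos x - (106/25)sin x - (2677/3233)cos 2x - (992/3233)sin 2x
so H g − (-4)·g = -5/2 - 3cos x - 4sin x - cos 2x = f ✓

the image equals g(x) = -5/6 - (79/50)cos x + (3/50)sin x - (139/3233)cos 2x + (248/3233)sin 2x


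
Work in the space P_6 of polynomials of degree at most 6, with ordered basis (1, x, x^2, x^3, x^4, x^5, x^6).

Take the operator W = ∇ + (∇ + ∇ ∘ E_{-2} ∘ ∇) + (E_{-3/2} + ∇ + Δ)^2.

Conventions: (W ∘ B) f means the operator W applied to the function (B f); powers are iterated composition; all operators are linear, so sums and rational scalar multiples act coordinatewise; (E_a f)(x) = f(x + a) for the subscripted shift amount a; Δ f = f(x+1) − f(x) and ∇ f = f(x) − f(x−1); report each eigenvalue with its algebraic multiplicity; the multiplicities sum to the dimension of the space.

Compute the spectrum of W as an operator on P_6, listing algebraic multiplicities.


λ = 1 (multiplicity 7)

image of 1: 1
image of x: x + 3
image of x^2: x^2 + 6x + 5
image of x^3: x^3 + 9x^2 + 15x - 12
image of x^4: x^4 + 12x^3 + 30x^2 - 48x + 143
image of x^5: x^5 + 15x^4 + 50x^3 - 120x^2 + 715x - 2463/4
image of x^6: x^6 + 18x^5 + 75x^4 - 240x^3 + 2145x^2 - (7389/2)x + 12275/4
the matrix is upper triangular; its diagonal is (1, 1, 1, 1, 1, 1, 1)
for a triangular matrix the eigenvalues are the diagonal entries, with algebraic multiplicity their repetition count


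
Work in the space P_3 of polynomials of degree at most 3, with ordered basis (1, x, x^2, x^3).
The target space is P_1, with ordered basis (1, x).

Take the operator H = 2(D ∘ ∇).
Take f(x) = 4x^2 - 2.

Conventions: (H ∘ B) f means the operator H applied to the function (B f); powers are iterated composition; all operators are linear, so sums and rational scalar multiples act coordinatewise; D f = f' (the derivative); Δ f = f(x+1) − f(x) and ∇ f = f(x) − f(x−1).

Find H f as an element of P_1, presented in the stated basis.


∇ f = 8x - 4
D ∇ f = 8
(2(D ∘ ∇)) f = 16

the result is g(x) = 16


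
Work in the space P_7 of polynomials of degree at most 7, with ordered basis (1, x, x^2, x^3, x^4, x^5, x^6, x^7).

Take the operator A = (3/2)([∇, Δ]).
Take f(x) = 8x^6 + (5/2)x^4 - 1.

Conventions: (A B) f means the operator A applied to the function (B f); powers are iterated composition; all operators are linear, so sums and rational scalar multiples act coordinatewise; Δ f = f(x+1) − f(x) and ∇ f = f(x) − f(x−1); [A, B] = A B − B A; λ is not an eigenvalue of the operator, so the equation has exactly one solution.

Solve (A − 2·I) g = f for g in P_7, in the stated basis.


write g with unknown coordinates in the stated basis and equate coefficients in (A − 2·I) g = f
solving from the highest basis element down gives g = -4x^6 - (5/4)x^4 + 1/2
check: A g = 0
so A g − 2·g = 8x^6 + (5/2)x^4 - 1 = f ✓

g(x) = -4x^6 - (5/4)x^4 + 1/2


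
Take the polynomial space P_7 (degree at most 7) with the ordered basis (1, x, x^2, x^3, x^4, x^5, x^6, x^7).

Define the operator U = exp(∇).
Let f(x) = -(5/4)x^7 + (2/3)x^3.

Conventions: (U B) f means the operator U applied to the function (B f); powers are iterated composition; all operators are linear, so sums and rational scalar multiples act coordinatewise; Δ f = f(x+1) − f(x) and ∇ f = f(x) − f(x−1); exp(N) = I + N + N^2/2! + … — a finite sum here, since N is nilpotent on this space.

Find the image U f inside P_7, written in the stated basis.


the result is g(x) = -(5/4)x^7 - (35/4)x^6 + (175/4)x^4 - (517/12)x^3 - (101/2)x^2 + (315/4)x - 143/12

order-1 term: -(35/4)x^6 + (105/4)x^5 - (175/4)x^4 + (175/4)x^3 - (97/4)x^2 + (27/4)x - 7/12
order-2 term: -(105/4)x^5 + (525/4)x^4 - (1225/4)x^3 + (1575/4)x^2 - (1077/4)x + 307/4
order-3 term: -(175/4)x^4 + (525/2)x^3 - (2625/4)x^2 + (1575/2)x - 4507/12
order-4 term: -(175/4)x^3 + (525/2)x^2 - (2275/4)x + 875/2
order-5 term: -(105/4)x^2 + (525/4)x - 175
order-6 term: -(35/4)x + 105/4
order-7 term: -5/4
the series for exp(∇) f terminates at order 7
exp(∇) f = -(5/4)x^7 - (35/4)x^6 + (175/4)x^4 - (517/12)x^3 - (101/2)x^2 + (315/4)x - 143/12


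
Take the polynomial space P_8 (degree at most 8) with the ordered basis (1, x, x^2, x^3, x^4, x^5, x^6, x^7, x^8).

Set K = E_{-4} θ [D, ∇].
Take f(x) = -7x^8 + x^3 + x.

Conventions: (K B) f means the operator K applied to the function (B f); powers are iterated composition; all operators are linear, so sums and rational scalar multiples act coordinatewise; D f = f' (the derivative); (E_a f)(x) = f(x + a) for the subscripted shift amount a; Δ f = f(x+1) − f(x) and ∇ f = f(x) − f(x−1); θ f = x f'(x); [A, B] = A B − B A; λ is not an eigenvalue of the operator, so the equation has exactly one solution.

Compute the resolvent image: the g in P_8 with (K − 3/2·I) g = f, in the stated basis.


the result is g(x) = (14/3)x^8 - (2/3)x^3 - (2/3)x

write g with unknown coordinates in the stated basis and equate coefficients in (K − 3/2·I) g = f
solving from the highest basis element down gives g = (14/3)x^8 - (2/3)x^3 - (2/3)x
check: K g = 0
so K g − 3/2·g = -7x^8 + x^3 + x = f ✓


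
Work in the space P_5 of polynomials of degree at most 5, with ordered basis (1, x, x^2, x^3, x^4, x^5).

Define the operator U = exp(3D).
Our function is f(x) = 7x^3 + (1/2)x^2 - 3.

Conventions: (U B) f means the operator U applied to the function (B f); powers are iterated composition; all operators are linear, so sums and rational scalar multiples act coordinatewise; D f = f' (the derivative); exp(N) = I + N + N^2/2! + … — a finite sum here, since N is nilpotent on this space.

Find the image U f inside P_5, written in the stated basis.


order-1 term: 63x^2 + 3x
order-2 term: 189x + 9/2
order-3 term: 189
the series for exp(3D) f terminates at order 3
exp(3D) f = 7x^3 + (127/2)x^2 + 192x + 381/2

the result is g(x) = 7x^3 + (127/2)x^2 + 192x + 381/2


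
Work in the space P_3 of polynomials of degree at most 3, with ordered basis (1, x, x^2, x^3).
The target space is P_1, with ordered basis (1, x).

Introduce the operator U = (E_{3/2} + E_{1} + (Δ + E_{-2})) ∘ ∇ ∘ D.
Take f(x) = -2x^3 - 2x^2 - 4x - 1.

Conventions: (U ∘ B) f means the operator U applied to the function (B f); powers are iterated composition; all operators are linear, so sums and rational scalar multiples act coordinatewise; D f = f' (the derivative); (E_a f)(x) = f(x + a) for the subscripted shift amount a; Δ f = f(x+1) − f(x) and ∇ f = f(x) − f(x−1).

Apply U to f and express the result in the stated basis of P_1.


D f = -6x^2 - 4x - 4
∇ D f = -12x + 2
E_{3/2} ∇ D f = -12x - 16
E_{1} ∇ D f = -12x - 10
Δ ∇ D f = -12
E_{-2} ∇ D f = -12x + 26
(Δ + E_{-2}) ∇ D f = -12x + 14
(E_{3/2} + E_{1} + (Δ + E_{-2})) ∇ D f = -36x - 12

g(x) = -36x - 12
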